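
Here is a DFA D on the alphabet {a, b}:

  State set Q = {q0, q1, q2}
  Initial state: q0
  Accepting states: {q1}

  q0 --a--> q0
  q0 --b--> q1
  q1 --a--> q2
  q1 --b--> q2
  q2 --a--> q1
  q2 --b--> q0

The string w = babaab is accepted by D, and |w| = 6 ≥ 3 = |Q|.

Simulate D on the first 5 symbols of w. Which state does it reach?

q0

State sequence: q0 -b-> q1 -a-> q2 -b-> q0 -a-> q0 -a-> q0

After reading 5 characters, D is in state q0.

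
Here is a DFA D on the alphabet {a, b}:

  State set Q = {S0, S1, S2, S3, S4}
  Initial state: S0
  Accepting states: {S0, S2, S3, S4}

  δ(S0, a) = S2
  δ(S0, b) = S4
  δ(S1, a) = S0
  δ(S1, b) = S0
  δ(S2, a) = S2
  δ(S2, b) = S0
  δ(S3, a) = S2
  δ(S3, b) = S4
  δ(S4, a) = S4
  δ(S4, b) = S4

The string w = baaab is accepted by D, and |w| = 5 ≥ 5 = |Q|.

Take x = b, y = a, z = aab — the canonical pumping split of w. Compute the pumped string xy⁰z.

xy⁰z = xz = b·aab = baab.
Reading y = a takes D from S4 back to S4, so after x the machine is still in S4, and z then leads to the accepting state S4. Hence baab ∈ L(D).

baab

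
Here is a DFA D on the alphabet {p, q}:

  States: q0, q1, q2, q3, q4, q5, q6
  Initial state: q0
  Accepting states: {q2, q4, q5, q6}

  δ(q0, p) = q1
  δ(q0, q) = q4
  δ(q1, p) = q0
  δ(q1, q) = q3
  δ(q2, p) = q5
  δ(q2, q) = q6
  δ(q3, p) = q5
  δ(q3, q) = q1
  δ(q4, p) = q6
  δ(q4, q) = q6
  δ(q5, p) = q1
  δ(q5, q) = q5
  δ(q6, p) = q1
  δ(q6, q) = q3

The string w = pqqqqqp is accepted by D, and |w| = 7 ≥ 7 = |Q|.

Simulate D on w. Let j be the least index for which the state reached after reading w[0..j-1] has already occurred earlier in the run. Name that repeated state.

q1

Run of D on w = p q q q q q p:
  step 0: q0  (start)
  step 1: q1  (read p: q0→q1)
  step 2: q3  (read q: q1→q3)
  step 3: q1  (read q: q3→q1)   ← first repeat (q1 seen earlier)
  step 4: q3  (read q: q1→q3)
  step 5: q1  (read q: q3→q1)
  step 6: q3  (read q: q1→q3)
  step 7: q5  (read p: q3→q5)

The earliest repeat is at step j = 3: D is in q1, which it already visited at step i = 1.
With |Q| = 7, pigeonhole forces a state repeat no later than step 7; the substring read between the first and second visits to that state can be pumped.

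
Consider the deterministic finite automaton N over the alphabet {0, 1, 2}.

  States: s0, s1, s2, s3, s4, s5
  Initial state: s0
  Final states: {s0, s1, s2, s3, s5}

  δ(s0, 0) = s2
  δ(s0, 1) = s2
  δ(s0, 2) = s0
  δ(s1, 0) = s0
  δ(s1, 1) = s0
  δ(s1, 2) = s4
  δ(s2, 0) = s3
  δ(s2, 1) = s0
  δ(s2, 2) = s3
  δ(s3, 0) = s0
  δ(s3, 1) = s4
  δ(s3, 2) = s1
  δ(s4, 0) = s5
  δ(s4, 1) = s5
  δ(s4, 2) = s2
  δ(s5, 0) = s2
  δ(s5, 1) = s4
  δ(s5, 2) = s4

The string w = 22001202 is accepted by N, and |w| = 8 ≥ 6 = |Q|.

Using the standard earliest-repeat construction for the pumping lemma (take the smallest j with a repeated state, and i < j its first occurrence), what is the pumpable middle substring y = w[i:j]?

Run of N on w = 2 2 0 0 1 2 0 2:
  step 0: s0  (start)
  step 1: s0  (read 2: s0→s0)   ← first repeat (s0 seen earlier)
  step 2: s0  (read 2: s0→s0)
  step 3: s2  (read 0: s0→s2)
  step 4: s3  (read 0: s2→s3)
  step 5: s4  (read 1: s3→s4)
  step 6: s2  (read 2: s4→s2)
  step 7: s3  (read 0: s2→s3)
  step 8: s1  (read 2: s3→s1)

So i = 0, j = 1, giving x = w[0:0] = ε, y = w[0:1] = 2, z = w[1:8] = 2001202.
Check: |xy| = 1 ≤ 6 and |y| = 1 ≥ 1. Reading y takes N from s0 back to s0, so every xyⁱz is accepted.
Since N has 6 states, any run of length ≥ 6 visits 6+1 states, so by pigeonhole some state repeats within the first 6 steps — that repeat gives the pumpable loop.

2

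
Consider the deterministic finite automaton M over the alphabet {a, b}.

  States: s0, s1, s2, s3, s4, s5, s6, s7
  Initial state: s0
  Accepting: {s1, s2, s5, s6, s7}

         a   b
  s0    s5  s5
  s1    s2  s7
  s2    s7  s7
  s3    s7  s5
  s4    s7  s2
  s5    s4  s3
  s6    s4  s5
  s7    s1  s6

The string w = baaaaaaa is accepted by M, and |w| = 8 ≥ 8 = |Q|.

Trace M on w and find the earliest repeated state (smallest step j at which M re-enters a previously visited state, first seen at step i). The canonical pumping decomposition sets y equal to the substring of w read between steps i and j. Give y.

aaa

State sequence: s0 -b-> s5 -a-> s4 -a-> s7 -a-> s1 -a-> s2 -a-> s7 -a-> s1 -a-> s2
First repeat at step 6: s7 was already visited.

So i = 3, j = 6, giving x = w[0:3] = baa, y = w[3:6] = aaa, z = w[6:8] = aa.
Check: |xy| = 6 ≤ 8 and |y| = 3 ≥ 1. Reading y takes M from s7 back to s7, so every xyⁱz is accepted.
Since M has 8 states, any run of length ≥ 8 visits 8+1 states, so by pigeonhole some state repeats within the first 8 steps — that repeat gives the pumpable loop.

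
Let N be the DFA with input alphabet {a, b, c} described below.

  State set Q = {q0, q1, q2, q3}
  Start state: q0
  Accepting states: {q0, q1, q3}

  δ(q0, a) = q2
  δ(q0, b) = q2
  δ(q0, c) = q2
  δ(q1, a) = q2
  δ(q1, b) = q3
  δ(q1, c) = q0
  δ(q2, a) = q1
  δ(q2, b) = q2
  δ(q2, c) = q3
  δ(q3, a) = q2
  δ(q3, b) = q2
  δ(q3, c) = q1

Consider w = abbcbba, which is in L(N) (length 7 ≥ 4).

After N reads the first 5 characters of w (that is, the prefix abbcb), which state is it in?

q2

Run of N on the first 5 characters of w = a b b c b:
  step 0: q0  (start)
  step 1: q2  (read a: q0→q2)
  step 2: q2  (read b: q2→q2)
  step 3: q2  (read b: q2→q2)
  step 4: q3  (read c: q2→q3)
  step 5: q2  (read b: q3→q2)

After reading 5 characters, N is in state q2.
(This kind of state-tracing is the core of the pumping-lemma construction: with 4 states, pigeonhole forces a repeat within the first 4 steps.)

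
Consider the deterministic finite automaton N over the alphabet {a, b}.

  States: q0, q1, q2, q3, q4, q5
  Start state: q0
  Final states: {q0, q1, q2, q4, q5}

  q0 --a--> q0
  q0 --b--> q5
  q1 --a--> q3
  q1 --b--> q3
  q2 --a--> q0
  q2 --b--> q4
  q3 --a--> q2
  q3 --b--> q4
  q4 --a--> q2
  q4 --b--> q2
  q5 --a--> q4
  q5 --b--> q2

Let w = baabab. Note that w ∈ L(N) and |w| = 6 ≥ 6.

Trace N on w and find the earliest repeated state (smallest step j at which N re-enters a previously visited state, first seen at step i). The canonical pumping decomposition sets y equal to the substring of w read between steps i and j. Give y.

Run of N on w = b a a b a b:
  step 0: q0  (start)
  step 1: q5  (read b: q0→q5)
  step 2: q4  (read a: q5→q4)
  step 3: q2  (read a: q4→q2)
  step 4: q4  (read b: q2→q4)   ← first repeat (q4 seen earlier)
  step 5: q2  (read a: q4→q2)
  step 6: q4  (read b: q2→q4)

So i = 2, j = 4, giving x = w[0:2] = ba, y = w[2:4] = ab, z = w[4:6] = ab.
Check: |xy| = 4 ≤ 6 and |y| = 2 ≥ 1. Reading y takes N from q4 back to q4, so every xyⁱz is accepted.

ab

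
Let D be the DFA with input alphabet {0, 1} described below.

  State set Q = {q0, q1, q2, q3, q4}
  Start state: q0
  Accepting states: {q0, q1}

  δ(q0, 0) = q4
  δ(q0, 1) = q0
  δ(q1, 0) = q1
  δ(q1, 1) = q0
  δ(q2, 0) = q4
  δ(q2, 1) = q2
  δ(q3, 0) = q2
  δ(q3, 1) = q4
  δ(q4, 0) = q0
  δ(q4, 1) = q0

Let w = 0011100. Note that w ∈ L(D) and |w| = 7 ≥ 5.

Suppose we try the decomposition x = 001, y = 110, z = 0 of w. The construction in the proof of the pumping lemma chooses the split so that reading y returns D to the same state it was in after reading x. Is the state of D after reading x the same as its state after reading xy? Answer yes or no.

no

State sequence: q0 -0-> q4 -0-> q0 -1-> q0 -1-> q0 -1-> q0 -0-> q4

After x (step 3): q0. After xy (step 6): q4.
They differ (q0 ≠ q4), so y is not a cycle from the state after x; this split is not the one the pumping-lemma construction produces, and pumping y need not keep the string in L(D).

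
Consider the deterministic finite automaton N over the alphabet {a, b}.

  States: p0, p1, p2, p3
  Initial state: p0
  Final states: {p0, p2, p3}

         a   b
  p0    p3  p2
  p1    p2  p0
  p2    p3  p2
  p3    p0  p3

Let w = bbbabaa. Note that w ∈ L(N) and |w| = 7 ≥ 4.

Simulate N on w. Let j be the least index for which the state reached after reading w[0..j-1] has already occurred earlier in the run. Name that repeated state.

Run of N on w = b b b a b a a:
  step 0: p0  (start)
  step 1: p2  (read b: p0→p2)
  step 2: p2  (read b: p2→p2)   ← first repeat (p2 seen earlier)
  step 3: p2  (read b: p2→p2)
  step 4: p3  (read a: p2→p3)
  step 5: p3  (read b: p3→p3)
  step 6: p0  (read a: p3→p0)
  step 7: p3  (read a: p0→p3)

The earliest repeat is at step j = 2: N is in p2, which it already visited at step i = 1.

p2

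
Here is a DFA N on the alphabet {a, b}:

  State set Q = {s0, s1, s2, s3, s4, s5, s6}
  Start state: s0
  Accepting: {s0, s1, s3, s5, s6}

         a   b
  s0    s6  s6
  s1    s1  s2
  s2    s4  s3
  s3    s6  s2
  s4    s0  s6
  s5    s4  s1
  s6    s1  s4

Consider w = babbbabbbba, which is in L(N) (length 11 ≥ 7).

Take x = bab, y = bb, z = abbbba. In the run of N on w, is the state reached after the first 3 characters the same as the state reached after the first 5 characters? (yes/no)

yes

State sequence: s0 -b-> s6 -a-> s1 -b-> s2 -b-> s3 -b-> s2

After x (step 3): s2. After xy (step 5): s2.
They match, so y = bb drives N around a cycle from s2 back to itself; pumping y any number of times keeps N in s2 before reading z, and xyⁱz ∈ L(N) for every i ≥ 0.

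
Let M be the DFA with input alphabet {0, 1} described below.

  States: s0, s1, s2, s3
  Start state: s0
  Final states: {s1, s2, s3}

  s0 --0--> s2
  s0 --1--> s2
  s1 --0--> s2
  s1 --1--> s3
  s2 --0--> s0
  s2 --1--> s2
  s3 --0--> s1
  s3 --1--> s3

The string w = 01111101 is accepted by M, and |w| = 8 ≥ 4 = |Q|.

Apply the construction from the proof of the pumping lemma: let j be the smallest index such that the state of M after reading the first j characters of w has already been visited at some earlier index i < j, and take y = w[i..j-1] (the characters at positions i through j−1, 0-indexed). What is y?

1

Run of M on w = 0 1 1 1 1 1 0 1:
  step 0: s0  (start)
  step 1: s2  (read 0: s0→s2)
  step 2: s2  (read 1: s2→s2)   ← first repeat (s2 seen earlier)
  step 3: s2  (read 1: s2→s2)
  step 4: s2  (read 1: s2→s2)
  step 5: s2  (read 1: s2→s2)
  step 6: s2  (read 1: s2→s2)
  step 7: s0  (read 0: s2→s0)
  step 8: s2  (read 1: s0→s2)

So i = 1, j = 2, giving x = w[0:1] = 0, y = w[1:2] = 1, z = w[2:8] = 111101.
Check: |xy| = 2 ≤ 4 and |y| = 1 ≥ 1. Reading y takes M from s2 back to s2, so every xyⁱz is accepted.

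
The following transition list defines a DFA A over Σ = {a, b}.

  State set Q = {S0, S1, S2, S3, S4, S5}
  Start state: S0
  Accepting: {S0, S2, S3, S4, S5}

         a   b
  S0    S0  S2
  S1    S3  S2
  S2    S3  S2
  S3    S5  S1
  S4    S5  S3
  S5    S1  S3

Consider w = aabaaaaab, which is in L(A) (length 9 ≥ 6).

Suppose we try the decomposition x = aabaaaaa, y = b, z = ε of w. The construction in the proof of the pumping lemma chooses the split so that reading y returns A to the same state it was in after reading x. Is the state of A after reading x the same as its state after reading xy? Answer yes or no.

Run of A on the first 9 characters of w = a a b a a a a a b:
  step 0: S0  (start)
  step 1: S0  (read a: S0→S0)
  step 2: S0  (read a: S0→S0)
  step 3: S2  (read b: S0→S2)
  step 4: S3  (read a: S2→S3)
  step 5: S5  (read a: S3→S5)
  step 6: S1  (read a: S5→S1)
  step 7: S3  (read a: S1→S3)
  step 8: S5  (read a: S3→S5)
  step 9: S3  (read b: S5→S3)

After x (step 8): S5. After xy (step 9): S3.
They differ (S5 ≠ S3), so y is not a cycle from the state after x; this split is not the one the pumping-lemma construction produces, and pumping y need not keep the string in L(A).

no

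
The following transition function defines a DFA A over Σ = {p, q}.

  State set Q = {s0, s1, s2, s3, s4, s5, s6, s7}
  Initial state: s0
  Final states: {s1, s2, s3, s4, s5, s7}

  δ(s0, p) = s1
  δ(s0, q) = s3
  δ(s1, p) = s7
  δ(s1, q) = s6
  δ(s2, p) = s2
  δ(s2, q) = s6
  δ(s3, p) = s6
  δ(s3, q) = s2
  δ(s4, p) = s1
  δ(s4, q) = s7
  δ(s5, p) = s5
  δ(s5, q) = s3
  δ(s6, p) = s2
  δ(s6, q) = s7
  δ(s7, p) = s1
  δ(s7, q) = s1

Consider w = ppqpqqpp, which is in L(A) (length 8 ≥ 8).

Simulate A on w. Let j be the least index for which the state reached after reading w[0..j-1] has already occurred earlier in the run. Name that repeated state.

s1

Run of A on w = p p q p q q p p:
  step 0: s0  (start)
  step 1: s1  (read p: s0→s1)
  step 2: s7  (read p: s1→s7)
  step 3: s1  (read q: s7→s1)   ← first repeat (s1 seen earlier)
  step 4: s7  (read p: s1→s7)
  step 5: s1  (read q: s7→s1)
  step 6: s6  (read q: s1→s6)
  step 7: s2  (read p: s6→s2)
  step 8: s2  (read p: s2→s2)

The earliest repeat is at step j = 3: A is in s1, which it already visited at step i = 1.
The DFA has 8 states, so the proof of the pumping lemma guarantees a repeated state among the first 8+1 visited; the segment between the two visits is the pumpable y.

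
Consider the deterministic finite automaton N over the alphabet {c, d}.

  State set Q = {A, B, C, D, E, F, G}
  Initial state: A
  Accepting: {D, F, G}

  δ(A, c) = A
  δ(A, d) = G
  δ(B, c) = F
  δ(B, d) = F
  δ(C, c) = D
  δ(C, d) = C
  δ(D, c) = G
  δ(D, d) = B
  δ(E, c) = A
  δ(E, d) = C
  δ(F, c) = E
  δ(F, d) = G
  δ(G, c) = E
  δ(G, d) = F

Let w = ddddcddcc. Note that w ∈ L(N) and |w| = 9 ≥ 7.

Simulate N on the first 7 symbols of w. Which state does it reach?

State sequence: A -d-> G -d-> F -d-> G -d-> F -c-> E -d-> C -d-> C

After reading 7 characters, N is in state C.
(This kind of state-tracing is the core of the pumping-lemma construction: with 7 states, pigeonhole forces a repeat within the first 7 steps.)

C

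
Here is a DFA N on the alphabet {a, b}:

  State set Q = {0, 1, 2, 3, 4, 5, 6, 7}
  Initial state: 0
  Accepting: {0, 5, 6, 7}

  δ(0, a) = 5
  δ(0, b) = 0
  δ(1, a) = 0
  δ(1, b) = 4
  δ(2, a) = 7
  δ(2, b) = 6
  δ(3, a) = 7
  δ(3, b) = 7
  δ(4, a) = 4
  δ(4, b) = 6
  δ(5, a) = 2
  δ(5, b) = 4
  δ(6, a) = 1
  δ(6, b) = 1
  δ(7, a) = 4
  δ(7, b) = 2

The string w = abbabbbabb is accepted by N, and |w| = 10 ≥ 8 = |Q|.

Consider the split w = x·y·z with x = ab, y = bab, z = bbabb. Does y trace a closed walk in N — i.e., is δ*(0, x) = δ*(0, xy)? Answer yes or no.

State sequence: 0 -a-> 5 -b-> 4 -b-> 6 -a-> 1 -b-> 4

After x (step 2): 4. After xy (step 5): 4.
They match, so y = bab drives N around a cycle from 4 back to itself; pumping y any number of times keeps N in 4 before reading z, and xyⁱz ∈ L(N) for every i ≥ 0.

yes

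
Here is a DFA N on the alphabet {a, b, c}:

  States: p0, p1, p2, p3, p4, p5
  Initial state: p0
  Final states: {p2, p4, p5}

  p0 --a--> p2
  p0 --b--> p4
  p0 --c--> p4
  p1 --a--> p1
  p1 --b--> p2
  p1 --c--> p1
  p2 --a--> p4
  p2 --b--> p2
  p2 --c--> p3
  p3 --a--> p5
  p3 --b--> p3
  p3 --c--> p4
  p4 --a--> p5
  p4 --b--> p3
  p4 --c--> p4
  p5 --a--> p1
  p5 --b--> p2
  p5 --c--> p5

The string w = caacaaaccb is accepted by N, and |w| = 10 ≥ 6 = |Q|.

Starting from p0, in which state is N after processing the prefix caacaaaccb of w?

State sequence: p0 -c-> p4 -a-> p5 -a-> p1 -c-> p1 -a-> p1 -a-> p1 -a-> p1 -c-> p1 -c-> p1 -b-> p2

After reading 10 characters, N is in state p2.

p2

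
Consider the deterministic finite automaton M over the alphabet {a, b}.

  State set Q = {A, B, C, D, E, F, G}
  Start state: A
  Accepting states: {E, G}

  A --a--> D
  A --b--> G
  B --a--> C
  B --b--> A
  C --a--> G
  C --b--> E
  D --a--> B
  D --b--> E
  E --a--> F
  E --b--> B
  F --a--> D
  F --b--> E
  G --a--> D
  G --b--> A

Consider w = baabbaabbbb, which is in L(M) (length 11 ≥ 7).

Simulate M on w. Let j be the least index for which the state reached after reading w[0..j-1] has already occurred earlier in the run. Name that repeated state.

A

Run of M on w = b a a b b a a b b b b:
  step 0: A  (start)
  step 1: G  (read b: A→G)
  step 2: D  (read a: G→D)
  step 3: B  (read a: D→B)
  step 4: A  (read b: B→A)   ← first repeat (A seen earlier)
  step 5: G  (read b: A→G)
  step 6: D  (read a: G→D)
  step 7: B  (read a: D→B)
  step 8: A  (read b: B→A)
  step 9: G  (read b: A→G)
  step 10: A  (read b: G→A)
  step 11: G  (read b: A→G)

The earliest repeat is at step j = 4: M is in A, which it already visited at step i = 0.
Pumping length from the standard proof: p = 7 (the number of states). The repeated state found above gives |xy| = j ≤ 7 and |y| = j − i ≥ 1.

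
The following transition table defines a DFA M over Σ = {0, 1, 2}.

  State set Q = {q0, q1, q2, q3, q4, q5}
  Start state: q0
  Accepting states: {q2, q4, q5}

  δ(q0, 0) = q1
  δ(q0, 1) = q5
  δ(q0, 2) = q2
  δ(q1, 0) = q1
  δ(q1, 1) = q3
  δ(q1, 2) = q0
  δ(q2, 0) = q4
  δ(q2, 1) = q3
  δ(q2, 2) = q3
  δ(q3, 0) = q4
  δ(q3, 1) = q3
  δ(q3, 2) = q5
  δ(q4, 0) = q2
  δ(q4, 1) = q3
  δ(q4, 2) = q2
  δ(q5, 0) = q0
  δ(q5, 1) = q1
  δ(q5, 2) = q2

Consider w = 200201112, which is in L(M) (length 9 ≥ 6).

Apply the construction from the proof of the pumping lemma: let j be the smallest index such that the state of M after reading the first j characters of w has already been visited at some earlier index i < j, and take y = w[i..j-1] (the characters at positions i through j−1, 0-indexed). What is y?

00

Run of M on w = 2 0 0 2 0 1 1 1 2:
  step 0: q0  (start)
  step 1: q2  (read 2: q0→q2)
  step 2: q4  (read 0: q2→q4)
  step 3: q2  (read 0: q4→q2)   ← first repeat (q2 seen earlier)
  step 4: q3  (read 2: q2→q3)
  step 5: q4  (read 0: q3→q4)
  step 6: q3  (read 1: q4→q3)
  step 7: q3  (read 1: q3→q3)
  step 8: q3  (read 1: q3→q3)
  step 9: q5  (read 2: q3→q5)

So i = 1, j = 3, giving x = w[0:1] = 2, y = w[1:3] = 00, z = w[3:9] = 201112.
Check: |xy| = 3 ≤ 6 and |y| = 2 ≥ 1. Reading y takes M from q2 back to q2, so every xyⁱz is accepted.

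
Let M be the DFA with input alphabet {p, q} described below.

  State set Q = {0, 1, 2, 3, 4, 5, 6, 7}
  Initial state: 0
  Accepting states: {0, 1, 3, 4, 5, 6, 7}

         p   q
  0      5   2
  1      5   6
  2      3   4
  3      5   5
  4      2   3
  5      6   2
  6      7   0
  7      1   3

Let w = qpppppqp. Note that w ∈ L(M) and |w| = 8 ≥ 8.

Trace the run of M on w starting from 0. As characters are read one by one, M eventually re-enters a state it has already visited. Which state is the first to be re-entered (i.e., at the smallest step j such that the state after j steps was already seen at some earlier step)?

6

State sequence: 0 -q-> 2 -p-> 3 -p-> 5 -p-> 6 -p-> 7 -p-> 1 -q-> 6 -p-> 7
First repeat at step 7: 6 was already visited.

The earliest repeat is at step j = 7: M is in 6, which it already visited at step i = 4.
Pumping length from the standard proof: p = 8 (the number of states). The repeated state found above gives |xy| = j ≤ 8 and |y| = j − i ≥ 1.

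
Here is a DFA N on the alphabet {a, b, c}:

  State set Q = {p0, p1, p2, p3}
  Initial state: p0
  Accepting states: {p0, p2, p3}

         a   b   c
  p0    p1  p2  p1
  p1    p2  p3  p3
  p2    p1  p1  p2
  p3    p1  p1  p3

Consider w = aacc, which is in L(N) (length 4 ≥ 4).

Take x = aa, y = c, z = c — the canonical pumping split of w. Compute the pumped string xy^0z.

aac

xy⁰z = xz = aa·c = aac.
Reading y = c takes N from p2 back to p2, so after x the machine is still in p2, and z then leads to the accepting state p2. Hence aac ∈ L(N).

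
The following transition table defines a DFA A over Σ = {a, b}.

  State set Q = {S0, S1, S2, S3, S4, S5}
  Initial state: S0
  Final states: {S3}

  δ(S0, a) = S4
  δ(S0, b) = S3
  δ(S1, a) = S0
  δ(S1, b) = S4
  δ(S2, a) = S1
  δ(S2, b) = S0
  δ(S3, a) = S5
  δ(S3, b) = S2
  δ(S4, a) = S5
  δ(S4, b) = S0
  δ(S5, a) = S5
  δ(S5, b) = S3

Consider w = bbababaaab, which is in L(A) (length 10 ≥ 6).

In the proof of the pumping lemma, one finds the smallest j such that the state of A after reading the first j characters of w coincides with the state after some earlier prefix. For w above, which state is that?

S3

Run of A on w = b b a b a b a a a b:
  step 0: S0  (start)
  step 1: S3  (read b: S0→S3)
  step 2: S2  (read b: S3→S2)
  step 3: S1  (read a: S2→S1)
  step 4: S4  (read b: S1→S4)
  step 5: S5  (read a: S4→S5)
  step 6: S3  (read b: S5→S3)   ← first repeat (S3 seen earlier)
  step 7: S5  (read a: S3→S5)
  step 8: S5  (read a: S5→S5)
  step 9: S5  (read a: S5→S5)
  step 10: S3  (read b: S5→S3)

The earliest repeat is at step j = 6: A is in S3, which it already visited at step i = 1.
With |Q| = 6, pigeonhole forces a state repeat no later than step 6; the substring read between the first and second visits to that state can be pumped.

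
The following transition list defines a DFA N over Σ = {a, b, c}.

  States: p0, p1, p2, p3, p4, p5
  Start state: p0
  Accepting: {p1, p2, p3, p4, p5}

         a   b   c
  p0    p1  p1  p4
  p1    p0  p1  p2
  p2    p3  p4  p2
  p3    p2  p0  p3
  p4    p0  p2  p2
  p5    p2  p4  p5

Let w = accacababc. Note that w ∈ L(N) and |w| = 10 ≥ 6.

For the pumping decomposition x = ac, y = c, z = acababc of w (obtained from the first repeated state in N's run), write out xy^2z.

acccacababc

xy^2z = ac·c·c·acababc = acccacababc.
Reading y = c takes N from p2 back to p2, so after x·y·y the machine is still in p2, and z then leads to the accepting state p2. Hence acccacababc ∈ L(N).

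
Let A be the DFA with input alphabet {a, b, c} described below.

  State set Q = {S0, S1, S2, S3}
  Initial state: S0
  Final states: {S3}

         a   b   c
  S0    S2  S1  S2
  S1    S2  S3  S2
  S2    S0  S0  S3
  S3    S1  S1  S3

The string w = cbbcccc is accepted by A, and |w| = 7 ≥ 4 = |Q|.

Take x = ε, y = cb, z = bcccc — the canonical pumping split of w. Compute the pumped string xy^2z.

cbcbbcccc

xy^2z = ε·cb·cb·bcccc = cbcbbcccc.
Reading y = cb takes A from S0 back to S0, so after x·y·y the machine is still in S0, and z then leads to the accepting state S3. Hence cbcbbcccc ∈ L(A).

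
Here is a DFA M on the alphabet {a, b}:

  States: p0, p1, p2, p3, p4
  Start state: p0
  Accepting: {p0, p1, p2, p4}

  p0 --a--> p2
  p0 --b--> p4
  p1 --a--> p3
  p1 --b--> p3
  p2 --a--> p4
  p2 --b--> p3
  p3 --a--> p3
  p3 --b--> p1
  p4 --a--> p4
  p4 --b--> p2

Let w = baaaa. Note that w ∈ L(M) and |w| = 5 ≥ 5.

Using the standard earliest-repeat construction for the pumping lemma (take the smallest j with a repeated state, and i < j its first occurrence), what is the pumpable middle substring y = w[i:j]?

State sequence: p0 -b-> p4 -a-> p4 -a-> p4 -a-> p4 -a-> p4
First repeat at step 2: p4 was already visited.

So i = 1, j = 2, giving x = w[0:1] = b, y = w[1:2] = a, z = w[2:5] = aaa.
Check: |xy| = 2 ≤ 5 and |y| = 1 ≥ 1. Reading y takes M from p4 back to p4, so every xyⁱz is accepted.
Since M has 5 states, any run of length ≥ 5 visits 5+1 states, so by pigeonhole some state repeats within the first 5 steps — that repeat gives the pumpable loop.

a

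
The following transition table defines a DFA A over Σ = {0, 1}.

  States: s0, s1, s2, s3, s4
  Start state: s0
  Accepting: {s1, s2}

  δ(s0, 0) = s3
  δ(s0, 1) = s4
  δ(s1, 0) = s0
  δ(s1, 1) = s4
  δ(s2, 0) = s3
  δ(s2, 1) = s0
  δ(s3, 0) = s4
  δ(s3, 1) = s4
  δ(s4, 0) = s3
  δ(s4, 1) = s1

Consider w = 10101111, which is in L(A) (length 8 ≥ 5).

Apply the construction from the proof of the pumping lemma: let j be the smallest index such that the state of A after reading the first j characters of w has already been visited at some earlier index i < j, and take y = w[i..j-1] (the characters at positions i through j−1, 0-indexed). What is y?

State sequence: s0 -1-> s4 -0-> s3 -1-> s4 -0-> s3 -1-> s4 -1-> s1 -1-> s4 -1-> s1
First repeat at step 3: s4 was already visited.

So i = 1, j = 3, giving x = w[0:1] = 1, y = w[1:3] = 01, z = w[3:8] = 01111.
Check: |xy| = 3 ≤ 5 and |y| = 2 ≥ 1. Reading y takes A from s4 back to s4, so every xyⁱz is accepted.

01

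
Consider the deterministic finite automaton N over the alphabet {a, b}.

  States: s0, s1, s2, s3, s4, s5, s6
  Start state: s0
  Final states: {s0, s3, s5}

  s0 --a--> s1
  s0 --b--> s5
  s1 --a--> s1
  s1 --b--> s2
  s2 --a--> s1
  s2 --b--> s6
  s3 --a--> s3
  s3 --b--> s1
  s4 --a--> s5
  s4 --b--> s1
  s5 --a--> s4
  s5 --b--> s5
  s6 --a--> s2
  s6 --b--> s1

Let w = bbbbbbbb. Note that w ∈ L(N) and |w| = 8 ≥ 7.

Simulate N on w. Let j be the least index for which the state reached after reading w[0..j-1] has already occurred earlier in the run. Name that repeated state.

s5

State sequence: s0 -b-> s5 -b-> s5 -b-> s5 -b-> s5 -b-> s5 -b-> s5 -b-> s5 -b-> s5
First repeat at step 2: s5 was already visited.

The earliest repeat is at step j = 2: N is in s5, which it already visited at step i = 1.
Since N has 7 states, any run of length ≥ 7 visits 7+1 states, so by pigeonhole some state repeats within the first 7 steps — that repeat gives the pumpable loop.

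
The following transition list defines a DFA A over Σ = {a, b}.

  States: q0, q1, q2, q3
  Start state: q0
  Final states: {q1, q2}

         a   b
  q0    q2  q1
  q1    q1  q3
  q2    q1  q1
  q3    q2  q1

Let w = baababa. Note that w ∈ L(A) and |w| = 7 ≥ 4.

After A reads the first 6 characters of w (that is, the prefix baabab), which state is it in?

Run of A on the first 6 characters of w = b a a b a b:
  step 0: q0  (start)
  step 1: q1  (read b: q0→q1)
  step 2: q1  (read a: q1→q1)
  step 3: q1  (read a: q1→q1)
  step 4: q3  (read b: q1→q3)
  step 5: q2  (read a: q3→q2)
  step 6: q1  (read b: q2→q1)

After reading 6 characters, A is in state q1.

q1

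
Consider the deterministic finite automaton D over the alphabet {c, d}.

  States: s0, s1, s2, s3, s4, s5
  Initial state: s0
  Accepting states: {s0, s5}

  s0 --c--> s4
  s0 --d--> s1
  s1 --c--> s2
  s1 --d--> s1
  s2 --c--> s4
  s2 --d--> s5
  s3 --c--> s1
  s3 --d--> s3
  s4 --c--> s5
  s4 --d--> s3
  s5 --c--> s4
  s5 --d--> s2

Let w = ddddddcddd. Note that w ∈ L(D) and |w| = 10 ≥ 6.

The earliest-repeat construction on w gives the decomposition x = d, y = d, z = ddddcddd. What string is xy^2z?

xy^2z = d·d·d·ddddcddd = dddddddcddd.
Reading y = d takes D from s1 back to s1, so after x·y·y the machine is still in s1, and z then leads to the accepting state s5. Hence dddddddcddd ∈ L(D).

dddddddcddd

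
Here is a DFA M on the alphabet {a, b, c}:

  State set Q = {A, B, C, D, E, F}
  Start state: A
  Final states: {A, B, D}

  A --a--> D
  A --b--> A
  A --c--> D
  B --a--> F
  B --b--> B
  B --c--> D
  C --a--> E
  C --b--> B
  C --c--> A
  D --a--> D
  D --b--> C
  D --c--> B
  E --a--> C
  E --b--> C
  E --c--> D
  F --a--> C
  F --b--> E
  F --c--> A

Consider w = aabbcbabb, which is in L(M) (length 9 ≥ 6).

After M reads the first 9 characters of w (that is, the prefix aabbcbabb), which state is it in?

Run of M on the first 9 characters of w = a a b b c b a b b:
  step 0: A  (start)
  step 1: D  (read a: A→D)
  step 2: D  (read a: D→D)
  step 3: C  (read b: D→C)
  step 4: B  (read b: C→B)
  step 5: D  (read c: B→D)
  step 6: C  (read b: D→C)
  step 7: E  (read a: C→E)
  step 8: C  (read b: E→C)
  step 9: B  (read b: C→B)

After reading 9 characters, M is in state B.

B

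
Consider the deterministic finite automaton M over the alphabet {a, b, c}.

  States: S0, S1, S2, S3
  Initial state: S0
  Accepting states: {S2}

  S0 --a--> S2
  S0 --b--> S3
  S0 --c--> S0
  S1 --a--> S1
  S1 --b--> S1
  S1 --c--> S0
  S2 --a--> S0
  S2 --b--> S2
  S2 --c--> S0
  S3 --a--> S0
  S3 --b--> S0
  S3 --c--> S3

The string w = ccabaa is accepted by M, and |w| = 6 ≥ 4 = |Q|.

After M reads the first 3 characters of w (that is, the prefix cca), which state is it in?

Run of M on the first 3 characters of w = c c a:
  step 0: S0  (start)
  step 1: S0  (read c: S0→S0)
  step 2: S0  (read c: S0→S0)
  step 3: S2  (read a: S0→S2)

After reading 3 characters, M is in state S2.
(This kind of state-tracing is the core of the pumping-lemma construction: with 4 states, pigeonhole forces a repeat within the first 4 steps.)

S2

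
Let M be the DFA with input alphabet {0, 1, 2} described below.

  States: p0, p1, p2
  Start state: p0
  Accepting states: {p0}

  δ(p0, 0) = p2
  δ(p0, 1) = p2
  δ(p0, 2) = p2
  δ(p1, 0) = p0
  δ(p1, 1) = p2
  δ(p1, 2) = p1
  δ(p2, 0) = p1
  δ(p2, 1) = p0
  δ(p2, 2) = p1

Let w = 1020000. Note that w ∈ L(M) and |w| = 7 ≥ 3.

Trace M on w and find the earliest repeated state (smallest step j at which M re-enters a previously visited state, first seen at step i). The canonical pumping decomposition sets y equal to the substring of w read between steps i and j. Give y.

2

State sequence: p0 -1-> p2 -0-> p1 -2-> p1 -0-> p0 -0-> p2 -0-> p1 -0-> p0
First repeat at step 3: p1 was already visited.

So i = 2, j = 3, giving x = w[0:2] = 10, y = w[2:3] = 2, z = w[3:7] = 0000.
Check: |xy| = 3 ≤ 3 and |y| = 1 ≥ 1. Reading y takes M from p1 back to p1, so every xyⁱz is accepted.
Since M has 3 states, any run of length ≥ 3 visits 3+1 states, so by pigeonhole some state repeats within the first 3 steps — that repeat gives the pumpable loop.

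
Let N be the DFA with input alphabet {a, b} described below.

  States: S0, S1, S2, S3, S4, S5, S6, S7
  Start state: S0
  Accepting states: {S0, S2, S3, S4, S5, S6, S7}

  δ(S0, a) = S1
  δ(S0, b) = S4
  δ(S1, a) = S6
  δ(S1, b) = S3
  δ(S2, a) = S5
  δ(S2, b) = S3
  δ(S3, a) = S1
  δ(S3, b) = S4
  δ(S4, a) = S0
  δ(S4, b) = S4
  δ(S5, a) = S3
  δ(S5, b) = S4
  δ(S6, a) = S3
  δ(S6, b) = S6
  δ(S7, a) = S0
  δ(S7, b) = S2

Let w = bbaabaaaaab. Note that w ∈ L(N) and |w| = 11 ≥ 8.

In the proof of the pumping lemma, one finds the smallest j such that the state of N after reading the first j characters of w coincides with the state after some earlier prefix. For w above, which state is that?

S4

State sequence: S0 -b-> S4 -b-> S4 -a-> S0 -a-> S1 -b-> S3 -a-> S1 -a-> S6 -a-> S3 -a-> S1 -a-> S6 -b-> S6
First repeat at step 2: S4 was already visited.

The earliest repeat is at step j = 2: N is in S4, which it already visited at step i = 1.
The DFA has 8 states, so the proof of the pumping lemma guarantees a repeated state among the first 8+1 visited; the segment between the two visits is the pumpable y.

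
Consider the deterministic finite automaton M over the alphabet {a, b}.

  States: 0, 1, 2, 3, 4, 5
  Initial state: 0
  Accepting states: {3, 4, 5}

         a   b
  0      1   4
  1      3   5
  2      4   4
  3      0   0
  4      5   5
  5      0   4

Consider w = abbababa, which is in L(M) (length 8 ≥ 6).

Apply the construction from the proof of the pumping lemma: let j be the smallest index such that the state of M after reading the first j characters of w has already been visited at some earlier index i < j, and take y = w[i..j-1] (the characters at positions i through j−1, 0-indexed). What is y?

ba

Run of M on w = a b b a b a b a:
  step 0: 0  (start)
  step 1: 1  (read a: 0→1)
  step 2: 5  (read b: 1→5)
  step 3: 4  (read b: 5→4)
  step 4: 5  (read a: 4→5)   ← first repeat (5 seen earlier)
  step 5: 4  (read b: 5→4)
  step 6: 5  (read a: 4→5)
  step 7: 4  (read b: 5→4)
  step 8: 5  (read a: 4→5)

So i = 2, j = 4, giving x = w[0:2] = ab, y = w[2:4] = ba, z = w[4:8] = baba.
Check: |xy| = 4 ≤ 6 and |y| = 2 ≥ 1. Reading y takes M from 5 back to 5, so every xyⁱz is accepted.
Since M has 6 states, any run of length ≥ 6 visits 6+1 states, so by pigeonhole some state repeats within the first 6 steps — that repeat gives the pumpable loop.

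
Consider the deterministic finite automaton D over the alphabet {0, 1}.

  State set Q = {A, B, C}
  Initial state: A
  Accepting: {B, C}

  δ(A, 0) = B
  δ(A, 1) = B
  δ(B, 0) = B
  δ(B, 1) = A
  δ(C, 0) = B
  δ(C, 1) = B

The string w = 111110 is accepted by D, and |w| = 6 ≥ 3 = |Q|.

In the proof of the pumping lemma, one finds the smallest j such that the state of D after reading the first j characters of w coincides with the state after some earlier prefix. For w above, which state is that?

Run of D on w = 1 1 1 1 1 0:
  step 0: A  (start)
  step 1: B  (read 1: A→B)
  step 2: A  (read 1: B→A)   ← first repeat (A seen earlier)
  step 3: B  (read 1: A→B)
  step 4: A  (read 1: B→A)
  step 5: B  (read 1: A→B)
  step 6: B  (read 0: B→B)

The earliest repeat is at step j = 2: D is in A, which it already visited at step i = 0.
The DFA has 3 states, so the proof of the pumping lemma guarantees a repeated state among the first 3+1 visited; the segment between the two visits is the pumpable y.

A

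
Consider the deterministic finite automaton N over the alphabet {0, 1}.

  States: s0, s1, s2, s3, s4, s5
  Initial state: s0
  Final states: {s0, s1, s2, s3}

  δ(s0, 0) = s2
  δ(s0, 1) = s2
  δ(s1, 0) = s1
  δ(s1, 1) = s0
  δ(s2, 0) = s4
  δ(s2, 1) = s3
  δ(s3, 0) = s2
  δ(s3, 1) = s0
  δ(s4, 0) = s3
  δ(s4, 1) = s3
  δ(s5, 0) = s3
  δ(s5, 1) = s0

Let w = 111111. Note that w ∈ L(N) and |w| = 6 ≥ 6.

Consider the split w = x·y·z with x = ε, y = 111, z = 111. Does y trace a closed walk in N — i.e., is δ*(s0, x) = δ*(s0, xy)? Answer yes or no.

Run of N on the first 3 characters of w = 1 1 1:
  step 0: s0  (start)
  step 1: s2  (read 1: s0→s2)
  step 2: s3  (read 1: s2→s3)
  step 3: s0  (read 1: s3→s0)

After x (step 0): s0. After xy (step 3): s0.
They match, so y = 111 drives N around a cycle from s0 back to itself; pumping y any number of times keeps N in s0 before reading z, and xyⁱz ∈ L(N) for every i ≥ 0.

yes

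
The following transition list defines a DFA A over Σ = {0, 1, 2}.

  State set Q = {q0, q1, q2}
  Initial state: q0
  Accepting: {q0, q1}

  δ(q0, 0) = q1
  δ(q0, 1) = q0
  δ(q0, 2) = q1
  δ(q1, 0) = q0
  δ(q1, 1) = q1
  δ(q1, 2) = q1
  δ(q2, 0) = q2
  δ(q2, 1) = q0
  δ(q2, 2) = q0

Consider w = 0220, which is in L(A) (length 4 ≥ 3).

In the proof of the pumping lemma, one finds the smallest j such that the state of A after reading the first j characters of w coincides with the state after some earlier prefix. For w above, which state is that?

State sequence: q0 -0-> q1 -2-> q1 -2-> q1 -0-> q0
First repeat at step 2: q1 was already visited.

The earliest repeat is at step j = 2: A is in q1, which it already visited at step i = 1.
With |Q| = 3, pigeonhole forces a state repeat no later than step 3; the substring read between the first and second visits to that state can be pumped.

q1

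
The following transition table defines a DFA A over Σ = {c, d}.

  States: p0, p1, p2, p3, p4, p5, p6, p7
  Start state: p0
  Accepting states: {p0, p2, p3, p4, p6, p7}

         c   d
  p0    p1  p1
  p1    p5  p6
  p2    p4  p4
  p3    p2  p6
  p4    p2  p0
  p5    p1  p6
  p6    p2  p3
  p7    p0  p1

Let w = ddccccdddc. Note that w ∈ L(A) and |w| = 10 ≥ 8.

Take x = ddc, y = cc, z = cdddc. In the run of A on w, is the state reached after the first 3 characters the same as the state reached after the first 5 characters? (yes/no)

yes

Run of A on the first 5 characters of w = d d c c c:
  step 0: p0  (start)
  step 1: p1  (read d: p0→p1)
  step 2: p6  (read d: p1→p6)
  step 3: p2  (read c: p6→p2)
  step 4: p4  (read c: p2→p4)
  step 5: p2  (read c: p4→p2)

After x (step 3): p2. After xy (step 5): p2.
They match, so y = cc drives A around a cycle from p2 back to itself; pumping y any number of times keeps A in p2 before reading z, and xyⁱz ∈ L(A) for every i ≥ 0.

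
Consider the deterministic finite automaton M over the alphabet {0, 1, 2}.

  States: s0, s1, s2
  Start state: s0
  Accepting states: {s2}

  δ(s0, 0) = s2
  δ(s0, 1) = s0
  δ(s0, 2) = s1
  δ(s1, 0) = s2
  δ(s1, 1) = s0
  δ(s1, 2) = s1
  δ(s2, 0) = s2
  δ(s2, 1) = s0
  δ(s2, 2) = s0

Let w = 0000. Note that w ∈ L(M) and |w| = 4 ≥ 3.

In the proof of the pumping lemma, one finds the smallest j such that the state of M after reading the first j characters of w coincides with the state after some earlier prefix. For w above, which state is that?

s2

State sequence: s0 -0-> s2 -0-> s2 -0-> s2 -0-> s2
First repeat at step 2: s2 was already visited.

The earliest repeat is at step j = 2: M is in s2, which it already visited at step i = 1.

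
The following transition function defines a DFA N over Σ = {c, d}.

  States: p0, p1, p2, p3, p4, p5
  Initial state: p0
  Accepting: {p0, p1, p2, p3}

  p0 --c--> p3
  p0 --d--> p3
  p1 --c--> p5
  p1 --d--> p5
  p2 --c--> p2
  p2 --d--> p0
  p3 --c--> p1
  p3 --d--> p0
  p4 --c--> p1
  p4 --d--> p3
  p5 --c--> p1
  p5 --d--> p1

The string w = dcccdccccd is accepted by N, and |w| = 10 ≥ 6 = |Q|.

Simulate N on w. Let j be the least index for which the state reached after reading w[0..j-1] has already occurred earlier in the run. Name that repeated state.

p1

State sequence: p0 -d-> p3 -c-> p1 -c-> p5 -c-> p1 -d-> p5 -c-> p1 -c-> p5 -c-> p1 -c-> p5 -d-> p1
First repeat at step 4: p1 was already visited.

The earliest repeat is at step j = 4: N is in p1, which it already visited at step i = 2.
With |Q| = 6, pigeonhole forces a state repeat no later than step 6; the substring read between the first and second visits to that state can be pumped.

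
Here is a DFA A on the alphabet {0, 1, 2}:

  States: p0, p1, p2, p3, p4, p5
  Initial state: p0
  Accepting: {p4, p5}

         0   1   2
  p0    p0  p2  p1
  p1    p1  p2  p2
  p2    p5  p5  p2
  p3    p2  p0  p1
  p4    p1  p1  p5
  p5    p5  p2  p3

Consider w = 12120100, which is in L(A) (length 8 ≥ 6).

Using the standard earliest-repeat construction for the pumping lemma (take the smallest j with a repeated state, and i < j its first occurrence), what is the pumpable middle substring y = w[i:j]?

2

Run of A on w = 1 2 1 2 0 1 0 0:
  step 0: p0  (start)
  step 1: p2  (read 1: p0→p2)
  step 2: p2  (read 2: p2→p2)   ← first repeat (p2 seen earlier)
  step 3: p5  (read 1: p2→p5)
  step 4: p3  (read 2: p5→p3)
  step 5: p2  (read 0: p3→p2)
  step 6: p5  (read 1: p2→p5)
  step 7: p5  (read 0: p5→p5)
  step 8: p5  (read 0: p5→p5)

So i = 1, j = 2, giving x = w[0:1] = 1, y = w[1:2] = 2, z = w[2:8] = 120100.
Check: |xy| = 2 ≤ 6 and |y| = 1 ≥ 1. Reading y takes A from p2 back to p2, so every xyⁱz is accepted.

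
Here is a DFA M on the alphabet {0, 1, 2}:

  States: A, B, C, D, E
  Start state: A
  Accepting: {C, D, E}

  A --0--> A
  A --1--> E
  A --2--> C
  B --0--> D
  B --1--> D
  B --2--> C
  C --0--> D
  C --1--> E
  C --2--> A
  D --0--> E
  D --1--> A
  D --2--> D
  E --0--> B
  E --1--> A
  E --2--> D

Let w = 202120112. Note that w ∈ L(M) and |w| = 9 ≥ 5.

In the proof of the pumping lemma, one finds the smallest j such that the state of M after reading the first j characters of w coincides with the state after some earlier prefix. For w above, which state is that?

D

Run of M on w = 2 0 2 1 2 0 1 1 2:
  step 0: A  (start)
  step 1: C  (read 2: A→C)
  step 2: D  (read 0: C→D)
  step 3: D  (read 2: D→D)   ← first repeat (D seen earlier)
  step 4: A  (read 1: D→A)
  step 5: C  (read 2: A→C)
  step 6: D  (read 0: C→D)
  step 7: A  (read 1: D→A)
  step 8: E  (read 1: A→E)
  step 9: D  (read 2: E→D)

The earliest repeat is at step j = 3: M is in D, which it already visited at step i = 2.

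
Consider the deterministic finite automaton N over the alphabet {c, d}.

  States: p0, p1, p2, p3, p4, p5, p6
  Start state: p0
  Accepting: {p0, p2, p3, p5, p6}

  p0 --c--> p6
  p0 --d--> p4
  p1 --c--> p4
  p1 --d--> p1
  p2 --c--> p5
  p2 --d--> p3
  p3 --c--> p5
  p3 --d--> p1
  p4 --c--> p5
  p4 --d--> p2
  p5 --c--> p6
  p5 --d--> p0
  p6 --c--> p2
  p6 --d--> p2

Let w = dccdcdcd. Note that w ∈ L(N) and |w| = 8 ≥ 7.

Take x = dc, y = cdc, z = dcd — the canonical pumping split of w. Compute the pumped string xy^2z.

xy^2z = dc·cdc·cdc·dcd = dccdccdcdcd.
Reading y = cdc takes N from p5 back to p5, so after x·y·y the machine is still in p5, and z then leads to the accepting state p2. Hence dccdccdcdcd ∈ L(N).

dccdccdcdcd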